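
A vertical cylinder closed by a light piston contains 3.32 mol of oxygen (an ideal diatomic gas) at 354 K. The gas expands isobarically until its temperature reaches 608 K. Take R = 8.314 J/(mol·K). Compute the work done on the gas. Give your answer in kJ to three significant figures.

Isobaric: W = P ΔV = nR ΔT.
W = (3.32)(8.314)(608 − 354) = 7011 J.
Work on gas = −W_by = -7011 J.

W ≈ -7.01 kJ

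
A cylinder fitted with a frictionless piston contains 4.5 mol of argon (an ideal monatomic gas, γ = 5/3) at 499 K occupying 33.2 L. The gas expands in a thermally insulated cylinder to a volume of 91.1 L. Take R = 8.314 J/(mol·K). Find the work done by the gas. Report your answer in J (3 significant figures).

Adiabatic: TV^(γ−1) = const with γ = 5/3.
T₂ = T₁ (V₁/V₂)^(γ−1) = 499 × (33.2/91.1)^0.667 = 499 × 0.5102 = 254.6 K.
W_by = nCᵥ(T₁ − T₂) = (4.5)(12.47)(499 − 254.6) = 13716 J.

W ≈ 13700 J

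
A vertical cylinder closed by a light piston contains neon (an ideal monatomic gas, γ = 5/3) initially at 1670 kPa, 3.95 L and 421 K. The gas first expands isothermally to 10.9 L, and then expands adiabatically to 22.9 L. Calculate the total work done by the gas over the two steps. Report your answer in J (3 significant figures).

W_total ≈ 10600 J

Step 1 (isothermal): W = P₁V₁ ln(V₂/V₁) = (6596) ln(10.9/3.95) = 6696 J.
After step 1: P = 605.2 kPa, V = 10.9 L, T = 421 K.
Step 2 (adiabatic): W = (P₁V₁ − P₂V₂)/(γ−1) = (6596 − 4021)/0.667 = 3863 J.
W_total = 6696 + 3863 = 10558 J.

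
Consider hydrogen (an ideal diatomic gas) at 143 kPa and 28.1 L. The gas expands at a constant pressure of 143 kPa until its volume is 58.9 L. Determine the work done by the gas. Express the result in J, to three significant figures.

Isobaric: W = P ΔV.
W = (143 kPa)(58.9 − 28.1 L) = (143)(30.8) = 4404 J.

W ≈ 4400 J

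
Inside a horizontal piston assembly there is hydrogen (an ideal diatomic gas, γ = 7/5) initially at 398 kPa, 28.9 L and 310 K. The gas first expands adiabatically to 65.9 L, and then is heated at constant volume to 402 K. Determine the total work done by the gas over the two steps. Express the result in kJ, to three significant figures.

Step 1 (adiabatic): W = (P₁V₁ − P₂V₂)/(γ−1) = (11502 − 8272)/0.4 = 8077 J.
Step 2 (isochoric): W = 0 (constant volume).
W_total = 8077 + 0 = 8077 J.

W_total ≈ 8.08 kJ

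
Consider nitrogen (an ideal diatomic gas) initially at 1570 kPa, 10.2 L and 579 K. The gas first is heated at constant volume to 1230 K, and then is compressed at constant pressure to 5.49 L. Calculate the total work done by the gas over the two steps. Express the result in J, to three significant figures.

Step 1 (isochoric): W = 0 (constant volume).
After step 1: P = 3335 kPa (V unchanged).
Step 2 (isobaric): W = PΔV = (3335 kPa)(5.49 − 10.2 L) = -15709 J.
W_total = 0 − 15709 = -15709 J.

W_total ≈ -15700 J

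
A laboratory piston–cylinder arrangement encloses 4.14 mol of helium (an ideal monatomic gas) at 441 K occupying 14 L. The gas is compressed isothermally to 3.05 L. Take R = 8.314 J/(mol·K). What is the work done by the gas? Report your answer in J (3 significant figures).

W ≈ -23100 J

Isothermal: W = nRT ln(V₂/V₁).
W = (4.14)(8.314)(441) × ln(3.05/14)
  = 15179 × -1.524
W_by_gas = -23132 J.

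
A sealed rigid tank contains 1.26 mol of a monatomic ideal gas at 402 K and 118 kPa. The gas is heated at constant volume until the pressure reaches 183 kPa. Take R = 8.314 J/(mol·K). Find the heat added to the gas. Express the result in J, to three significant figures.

Q ≈ 3480 J

Constant volume ⇒ W = 0, so Q = ΔU = nCᵥΔT with Cᵥ = 3R/2 = 12.47 J/(mol·K).
At constant V, T₂/T₁ = P₂/P₁ ⇒ ΔT = T₁(P₂/P₁ − 1) = 402·(183/118 − 1) = 221.4 K.
ΔU = (1.26)(12.47)(221.4) = 3480 J.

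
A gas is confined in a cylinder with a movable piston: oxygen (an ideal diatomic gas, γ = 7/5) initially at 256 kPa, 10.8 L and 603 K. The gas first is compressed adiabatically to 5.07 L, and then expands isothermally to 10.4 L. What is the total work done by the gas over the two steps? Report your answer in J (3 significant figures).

Step 1 (adiabatic): W = (P₁V₁ − P₂V₂)/(γ−1) = (2765 − 3741)/0.4 = -2441 J.
After step 1: P = 737.9 kPa, V = 5.07 L, T = 816 K.
Step 2 (isothermal): W = P₁V₁ ln(V₂/V₁) = (3741) ln(10.4/5.07) = 2688 J.
W_total = -2441 + 2688 = 246.6 J.

W_total ≈ 247 J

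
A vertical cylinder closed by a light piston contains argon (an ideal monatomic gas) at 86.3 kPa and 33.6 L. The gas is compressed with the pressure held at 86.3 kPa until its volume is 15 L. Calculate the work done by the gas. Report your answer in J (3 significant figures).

W ≈ -1610 J

Isobaric: W = P ΔV.
W = (86.3 kPa)(15 − 33.6 L) = (86.3)(-18.6) = -1605 J.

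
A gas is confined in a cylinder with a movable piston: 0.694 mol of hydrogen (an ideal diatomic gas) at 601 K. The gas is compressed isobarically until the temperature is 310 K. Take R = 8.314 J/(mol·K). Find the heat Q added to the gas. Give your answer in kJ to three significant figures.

Isobaric: W = nRΔT = (0.694)(8.314)(-291) = -1679 J.
ΔU = nCᵥΔT with Cᵥ = 5R/2: ΔU = (0.694)(20.79)(-291) = -4198 J.
Q = ΔU + W = -4198 − 1679 = -5877 J.

Q ≈ -5.88 kJ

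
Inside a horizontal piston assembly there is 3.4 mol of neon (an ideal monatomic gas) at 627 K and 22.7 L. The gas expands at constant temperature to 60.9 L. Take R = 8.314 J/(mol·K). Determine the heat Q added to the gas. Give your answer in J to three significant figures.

Q ≈ 17500 J

Isothermal ⇒ ΔU = 0, so Q = W = nRT ln(V₂/V₁).
Q = (3.4)(8.314)(627) ln(60.9/22.7) = 17724 × 0.9869 = 17491 J.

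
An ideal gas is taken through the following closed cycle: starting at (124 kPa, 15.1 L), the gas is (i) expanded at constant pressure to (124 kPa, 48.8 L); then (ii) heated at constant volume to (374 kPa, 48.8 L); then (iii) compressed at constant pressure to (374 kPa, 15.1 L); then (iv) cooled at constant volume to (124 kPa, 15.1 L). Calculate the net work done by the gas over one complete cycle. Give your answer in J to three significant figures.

Constant-volume legs do no work.
W(i) = (124)(48.8 − 15.1) = 4179 J; W(iii) = (374)(15.1 − 48.8) = -12604 J.
W_net = 4179 − 12604 = -8425 J (the counter-clockwise enclosed area).

W_net ≈ -8420 J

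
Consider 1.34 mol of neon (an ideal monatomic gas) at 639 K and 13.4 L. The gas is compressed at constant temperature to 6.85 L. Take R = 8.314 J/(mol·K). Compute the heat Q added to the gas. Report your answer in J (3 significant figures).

Q ≈ -4780 J

Isothermal ⇒ ΔU = 0, so Q = W = nRT ln(V₂/V₁).
Q = (1.34)(8.314)(639) ln(6.85/13.4) = 7119 × -0.671 = -4777 J.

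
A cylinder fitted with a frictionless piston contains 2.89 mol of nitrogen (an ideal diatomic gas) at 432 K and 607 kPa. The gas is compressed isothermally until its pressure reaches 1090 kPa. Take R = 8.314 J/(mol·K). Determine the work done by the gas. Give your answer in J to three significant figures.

W ≈ -6080 J

Isothermal process: W = nRT ln(V₂/V₁) = nRT ln(P₁/P₂).
W = (2.89)(8.314)(432) × ln(607/1090)
  = 10380 × ln(0.5569) = 10380 × -0.5854
W_by_gas = -6076 J.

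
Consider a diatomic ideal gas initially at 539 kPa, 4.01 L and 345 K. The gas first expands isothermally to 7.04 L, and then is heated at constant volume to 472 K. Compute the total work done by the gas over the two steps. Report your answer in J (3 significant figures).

Step 1 (isothermal): W = P₁V₁ ln(V₂/V₁) = (2161) ln(7.04/4.01) = 1216 J.
Step 2 (isochoric): W = 0 (constant volume).
W_total = 1216 + 0 = 1216 J.

W_total ≈ 1220 J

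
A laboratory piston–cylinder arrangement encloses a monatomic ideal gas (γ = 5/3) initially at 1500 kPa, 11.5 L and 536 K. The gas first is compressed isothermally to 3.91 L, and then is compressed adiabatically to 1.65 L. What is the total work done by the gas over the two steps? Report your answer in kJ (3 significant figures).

Step 1 (isothermal): W = P₁V₁ ln(V₂/V₁) = (17250) ln(3.91/11.5) = -18609 J.
After step 1: P = 4412 kPa, V = 3.91 L, T = 536 K.
Step 2 (adiabatic): W = (P₁V₁ − P₂V₂)/(γ−1) = (17250 − 30661)/0.667 = -20116 J.
W_total = -18609 − 20116 = -38726 J.

W_total ≈ -38.7 kJ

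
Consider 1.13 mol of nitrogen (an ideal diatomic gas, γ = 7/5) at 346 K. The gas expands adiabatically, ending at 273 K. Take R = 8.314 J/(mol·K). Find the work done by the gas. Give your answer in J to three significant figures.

W ≈ 1710 J

Adiabatic ⇒ Q = 0, so W_by = −ΔU = nCᵥ(T₁ − T₂).
Cᵥ = 5R/2 = 20.79 J/(mol·K).
W = (1.13)(20.79)(346 − 273) = 1715 J.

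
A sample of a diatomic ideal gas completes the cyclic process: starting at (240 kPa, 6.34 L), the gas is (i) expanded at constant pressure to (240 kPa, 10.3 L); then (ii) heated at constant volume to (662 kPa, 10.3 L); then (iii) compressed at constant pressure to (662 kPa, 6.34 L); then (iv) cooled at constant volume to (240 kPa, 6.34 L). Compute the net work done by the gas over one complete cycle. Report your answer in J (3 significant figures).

W_net ≈ -1670 J

Constant-volume legs do no work.
W(i) = (240)(10.3 − 6.34) = 950.4 J; W(iii) = (662)(6.34 − 10.3) = -2622 J.
W_net = 950.4 − 2622 = -1671 J (the counter-clockwise enclosed area).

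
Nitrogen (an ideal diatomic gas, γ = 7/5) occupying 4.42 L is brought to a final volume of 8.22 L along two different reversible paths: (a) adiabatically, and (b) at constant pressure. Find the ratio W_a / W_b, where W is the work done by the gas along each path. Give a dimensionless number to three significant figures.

W_a / W_b ≈ 0.639

Path (a) adiabatic: W = P₁V₁(1 − (V₁/V₂)^(γ−1))/(γ−1) → W_a/(P₁V₁) = 0.5494.
Path (b) isobaric: W = P₁(V₂ − V₁) → W_b/(P₁V₁) = 0.8597.
W_a / W_b = 0.5494 / 0.8597 = 0.6391.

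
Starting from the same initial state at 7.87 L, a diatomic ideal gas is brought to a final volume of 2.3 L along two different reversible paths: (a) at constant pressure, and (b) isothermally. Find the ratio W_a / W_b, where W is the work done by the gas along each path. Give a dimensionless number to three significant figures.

W_a / W_b ≈ 0.575

Path (a) isobaric: W = P₁(V₂ − V₁) → W_a/(P₁V₁) = -0.7078.
Path (b) isothermal: W = P₁V₁ ln(V₂/V₁) → W_b/(P₁V₁) = -1.23.
W_a / W_b = -0.7078 / -1.23 = 0.5753.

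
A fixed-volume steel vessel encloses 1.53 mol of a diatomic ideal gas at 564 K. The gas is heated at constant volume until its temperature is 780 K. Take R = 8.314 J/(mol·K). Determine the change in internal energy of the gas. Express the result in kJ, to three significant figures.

ΔU ≈ 6.87 kJ

Constant volume ⇒ W = 0, so Q = ΔU = nCᵥΔT with Cᵥ = 5R/2 = 20.79 J/(mol·K).
ΔU = (1.53)(20.79)(780 − 564) = 6869 J.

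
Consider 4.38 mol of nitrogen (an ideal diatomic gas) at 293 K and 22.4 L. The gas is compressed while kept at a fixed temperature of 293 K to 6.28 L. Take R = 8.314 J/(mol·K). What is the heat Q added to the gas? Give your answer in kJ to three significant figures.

Isothermal ⇒ ΔU = 0, so Q = W = nRT ln(V₂/V₁).
Q = (4.38)(8.314)(293) ln(6.28/22.4) = 10670 × -1.272 = -13569 J.

Q ≈ -13.6 kJ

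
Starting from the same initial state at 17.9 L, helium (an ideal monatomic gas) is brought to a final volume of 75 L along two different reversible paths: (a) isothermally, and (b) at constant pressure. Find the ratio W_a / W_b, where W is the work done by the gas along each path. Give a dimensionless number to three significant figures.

W_a / W_b ≈ 0.449

Path (a) isothermal: W = P₁V₁ ln(V₂/V₁) → W_a/(P₁V₁) = 1.433.
Path (b) isobaric: W = P₁(V₂ − V₁) → W_b/(P₁V₁) = 3.19.
W_a / W_b = 1.433 / 3.19 = 0.4491.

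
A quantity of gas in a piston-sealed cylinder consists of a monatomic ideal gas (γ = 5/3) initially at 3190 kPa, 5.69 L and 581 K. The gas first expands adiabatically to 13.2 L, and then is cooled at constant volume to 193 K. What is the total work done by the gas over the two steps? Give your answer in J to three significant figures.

Step 1 (adiabatic): W = (P₁V₁ − P₂V₂)/(γ−1) = (18151 − 10358)/0.667 = 11690 J.
Step 2 (isochoric): W = 0 (constant volume).
W_total = 11690 + 0 = 11690 J.

W_total ≈ 11700 J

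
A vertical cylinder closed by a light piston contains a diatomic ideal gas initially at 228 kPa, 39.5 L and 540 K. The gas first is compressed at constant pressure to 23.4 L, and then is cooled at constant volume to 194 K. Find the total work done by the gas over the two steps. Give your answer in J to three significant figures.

Step 1 (isobaric): W = PΔV = (228 kPa)(23.4 − 39.5 L) = -3671 J.
Step 2 (isochoric): W = 0 (constant volume).
W_total = -3671 + 0 = -3671 J.

W_total ≈ -3670 J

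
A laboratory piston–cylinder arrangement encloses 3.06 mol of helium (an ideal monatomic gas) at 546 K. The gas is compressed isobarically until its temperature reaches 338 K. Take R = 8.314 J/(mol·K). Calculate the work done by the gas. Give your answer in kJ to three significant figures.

Isobaric: W = P ΔV = nR ΔT.
W = (3.06)(8.314)(338 − 546) = -5292 J.

W ≈ -5.29 kJ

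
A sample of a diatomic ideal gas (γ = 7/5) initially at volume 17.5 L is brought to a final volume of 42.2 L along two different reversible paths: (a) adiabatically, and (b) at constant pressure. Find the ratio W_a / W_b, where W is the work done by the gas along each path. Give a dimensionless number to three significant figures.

Path (a) adiabatic: W = P₁V₁(1 − (V₁/V₂)^(γ−1))/(γ−1) → W_a/(P₁V₁) = 0.742.
Path (b) isobaric: W = P₁(V₂ − V₁) → W_b/(P₁V₁) = 1.411.
W_a / W_b = 0.742 / 1.411 = 0.5257.

W_a / W_b ≈ 0.526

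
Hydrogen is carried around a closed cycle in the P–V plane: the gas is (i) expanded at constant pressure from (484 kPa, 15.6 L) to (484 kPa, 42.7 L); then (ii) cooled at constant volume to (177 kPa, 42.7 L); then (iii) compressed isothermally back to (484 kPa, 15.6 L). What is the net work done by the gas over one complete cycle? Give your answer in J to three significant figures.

Leg (i): W = PΔV = (484)(42.7 − 15.6) = 13116 J.
Leg (ii): W = 0.
Leg (iii): W = PᵢVᵢ ln(V_f/Vᵢ) = (7558) ln(15.6/42.7) = -7610 J.
W_net = 13116 − 7610 = 5506 J.

W_net ≈ 5510 J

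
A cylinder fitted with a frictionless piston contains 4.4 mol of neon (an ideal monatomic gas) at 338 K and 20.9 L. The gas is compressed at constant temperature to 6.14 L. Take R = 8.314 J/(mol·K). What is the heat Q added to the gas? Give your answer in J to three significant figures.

Q ≈ -15100 J

Isothermal ⇒ ΔU = 0, so Q = W = nRT ln(V₂/V₁).
Q = (4.4)(8.314)(338) ln(6.14/20.9) = 12365 × -1.225 = -15146 J.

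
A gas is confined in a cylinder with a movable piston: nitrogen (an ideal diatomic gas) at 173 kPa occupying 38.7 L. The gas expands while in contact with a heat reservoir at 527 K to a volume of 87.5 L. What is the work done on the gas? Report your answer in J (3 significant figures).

W ≈ -5460 J

Isothermal: W = nRT ln(V₂/V₁) = P₁V₁ ln(V₂/V₁).
P₁V₁ = (173 kPa)(38.7 L) = 6695 J.
W = 6695 × ln(87.5/38.7) = 6695 × 0.8158
W_by_gas = 5462 J; work on gas = −W_by = -5462 J.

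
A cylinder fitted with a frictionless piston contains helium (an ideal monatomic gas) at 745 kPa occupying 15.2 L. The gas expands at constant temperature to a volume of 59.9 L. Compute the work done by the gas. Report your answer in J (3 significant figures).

Isothermal: W = nRT ln(V₂/V₁) = P₁V₁ ln(V₂/V₁).
P₁V₁ = (745 kPa)(15.2 L) = 11324 J.
W = 11324 × ln(59.9/15.2) = 11324 × 1.371
W_by_gas = 15530 J.

W ≈ 15500 J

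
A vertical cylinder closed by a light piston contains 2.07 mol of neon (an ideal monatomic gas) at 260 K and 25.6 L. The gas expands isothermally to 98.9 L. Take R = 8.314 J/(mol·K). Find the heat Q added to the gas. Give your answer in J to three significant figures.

Isothermal ⇒ ΔU = 0, so Q = W = nRT ln(V₂/V₁).
Q = (2.07)(8.314)(260) ln(98.9/25.6) = 4475 × 1.352 = 6047 J.

Q ≈ 6050 J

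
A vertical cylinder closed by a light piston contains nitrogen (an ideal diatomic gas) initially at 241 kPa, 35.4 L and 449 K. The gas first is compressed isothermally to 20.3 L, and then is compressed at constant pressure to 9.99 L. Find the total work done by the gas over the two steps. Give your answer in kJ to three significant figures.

W_total ≈ -9.08 kJ

Step 1 (isothermal): W = P₁V₁ ln(V₂/V₁) = (8531) ln(20.3/35.4) = -4744 J.
After step 1: P = 420.3 kPa, V = 20.3 L, T = 449 K.
Step 2 (isobaric): W = PΔV = (420.3 kPa)(9.99 − 20.3 L) = -4333 J.
W_total = -4744 − 4333 = -9077 J.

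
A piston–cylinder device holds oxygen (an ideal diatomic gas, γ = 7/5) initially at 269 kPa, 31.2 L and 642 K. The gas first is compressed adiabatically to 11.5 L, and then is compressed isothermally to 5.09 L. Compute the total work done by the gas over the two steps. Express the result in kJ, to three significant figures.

W_total ≈ -20.5 kJ

Step 1 (adiabatic): W = (P₁V₁ − P₂V₂)/(γ−1) = (8393 − 12511)/0.4 = -10295 J.
After step 1: P = 1088 kPa, V = 11.5 L, T = 957 K.
Step 2 (isothermal): W = P₁V₁ ln(V₂/V₁) = (12511) ln(5.09/11.5) = -10197 J.
W_total = -10295 − 10197 = -20493 J.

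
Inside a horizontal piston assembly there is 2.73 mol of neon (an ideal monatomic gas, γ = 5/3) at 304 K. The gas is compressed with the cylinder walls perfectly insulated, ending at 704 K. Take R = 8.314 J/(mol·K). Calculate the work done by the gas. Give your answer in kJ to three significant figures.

Adiabatic ⇒ Q = 0, so W_by = −ΔU = nCᵥ(T₁ − T₂).
Cᵥ = 3R/2 = 12.47 J/(mol·K).
W = (2.73)(12.47)(304 − 704) = -13618 J.

W ≈ -13.6 kJ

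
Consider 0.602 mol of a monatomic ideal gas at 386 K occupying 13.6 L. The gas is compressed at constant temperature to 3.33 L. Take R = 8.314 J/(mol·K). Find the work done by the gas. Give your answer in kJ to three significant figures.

W ≈ -2.72 kJ

Isothermal: W = nRT ln(V₂/V₁).
W = (0.602)(8.314)(386) × ln(3.33/13.6)
  = 1932 × -1.407
W_by_gas = -2718 J.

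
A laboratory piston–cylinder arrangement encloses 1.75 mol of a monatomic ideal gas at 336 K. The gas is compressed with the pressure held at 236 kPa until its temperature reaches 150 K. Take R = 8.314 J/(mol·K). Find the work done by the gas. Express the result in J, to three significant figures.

W ≈ -2710 J

Isobaric: W = P ΔV = nR ΔT.
W = (1.75)(8.314)(150 − 336) = -2706 J.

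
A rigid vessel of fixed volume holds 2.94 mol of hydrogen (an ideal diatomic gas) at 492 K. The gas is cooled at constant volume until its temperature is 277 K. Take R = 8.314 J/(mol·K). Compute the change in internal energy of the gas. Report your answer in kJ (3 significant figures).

ΔU ≈ -13.1 kJ

Constant volume ⇒ W = 0, so Q = ΔU = nCᵥΔT with Cᵥ = 5R/2 = 20.79 J/(mol·K).
ΔU = (2.94)(20.79)(277 − 492) = -13138 J.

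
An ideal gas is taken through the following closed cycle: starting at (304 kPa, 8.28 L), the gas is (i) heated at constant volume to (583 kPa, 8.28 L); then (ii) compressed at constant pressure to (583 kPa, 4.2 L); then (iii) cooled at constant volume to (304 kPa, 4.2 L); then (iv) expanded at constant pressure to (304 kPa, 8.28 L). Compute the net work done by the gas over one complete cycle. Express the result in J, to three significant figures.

W_net ≈ -1140 J

Constant-volume legs do no work.
W(ii) = (583)(4.2 − 8.28) = -2379 J; W(iv) = (304)(8.28 − 4.2) = 1240 J.
W_net = -2379 + 1240 = -1138 J (the counter-clockwise enclosed area).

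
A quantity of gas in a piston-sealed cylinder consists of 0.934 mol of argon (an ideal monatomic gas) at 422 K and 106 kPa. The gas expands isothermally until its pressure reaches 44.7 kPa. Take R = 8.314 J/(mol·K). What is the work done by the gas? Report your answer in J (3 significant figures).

W ≈ 2830 J

Isothermal process: W = nRT ln(V₂/V₁) = nRT ln(P₁/P₂).
W = (0.934)(8.314)(422) × ln(106/44.7)
  = 3277 × ln(2.371) = 3277 × 0.8635
W_by_gas = 2830 J.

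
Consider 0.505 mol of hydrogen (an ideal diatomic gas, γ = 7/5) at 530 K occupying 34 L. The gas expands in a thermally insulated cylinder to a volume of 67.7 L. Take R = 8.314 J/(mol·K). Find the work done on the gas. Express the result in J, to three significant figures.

Adiabatic: TV^(γ−1) = const with γ = 7/5.
T₂ = T₁ (V₁/V₂)^(γ−1) = 530 × (34/67.7)^0.4 = 530 × 0.7592 = 402.4 K.
W_by = nCᵥ(T₁ − T₂) = (0.505)(20.79)(530 − 402.4) = 1340 J.
Work on gas = −W_by = -1340 J.

W ≈ -1340 J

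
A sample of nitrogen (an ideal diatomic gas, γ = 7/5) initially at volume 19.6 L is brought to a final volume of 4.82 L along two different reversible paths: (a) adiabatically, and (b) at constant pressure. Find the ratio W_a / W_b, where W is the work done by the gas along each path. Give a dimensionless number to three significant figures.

W_a / W_b ≈ 2.50

Path (a) adiabatic: W = P₁V₁(1 − (V₁/V₂)^(γ−1))/(γ−1) → W_a/(P₁V₁) = -1.882.
Path (b) isobaric: W = P₁(V₂ − V₁) → W_b/(P₁V₁) = -0.7541.
W_a / W_b = -1.882 / -0.7541 = 2.495.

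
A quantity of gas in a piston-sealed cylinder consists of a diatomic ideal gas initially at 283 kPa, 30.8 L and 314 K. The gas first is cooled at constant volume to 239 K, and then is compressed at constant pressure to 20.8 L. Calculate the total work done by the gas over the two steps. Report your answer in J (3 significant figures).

W_total ≈ -2150 J

Step 1 (isochoric): W = 0 (constant volume).
After step 1: P = 215.4 kPa (V unchanged).
Step 2 (isobaric): W = PΔV = (215.4 kPa)(20.8 − 30.8 L) = -2154 J.
W_total = 0 − 2154 = -2154 J.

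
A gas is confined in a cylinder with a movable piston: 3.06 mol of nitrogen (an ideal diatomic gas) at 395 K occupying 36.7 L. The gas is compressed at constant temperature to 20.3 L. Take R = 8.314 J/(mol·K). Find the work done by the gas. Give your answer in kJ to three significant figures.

W ≈ -5.95 kJ

Isothermal: W = nRT ln(V₂/V₁).
W = (3.06)(8.314)(395) × ln(20.3/36.7)
  = 10049 × -0.5922
W_by_gas = -5951 J.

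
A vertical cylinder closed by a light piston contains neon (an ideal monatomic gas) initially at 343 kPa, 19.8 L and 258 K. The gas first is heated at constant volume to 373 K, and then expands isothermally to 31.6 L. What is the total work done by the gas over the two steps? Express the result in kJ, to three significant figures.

W_total ≈ 4.59 kJ

Step 1 (isochoric): W = 0 (constant volume).
After step 1: P = 495.9 kPa (V unchanged).
Step 2 (isothermal): W = P₁V₁ ln(V₂/V₁) = (9819) ln(31.6/19.8) = 4590 J.
W_total = 0 + 4590 = 4590 J.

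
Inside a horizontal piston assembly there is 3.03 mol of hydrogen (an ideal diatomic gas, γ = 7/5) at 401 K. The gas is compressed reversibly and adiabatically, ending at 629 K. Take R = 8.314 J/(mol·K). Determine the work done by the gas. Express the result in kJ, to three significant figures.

W ≈ -14.4 kJ

Adiabatic ⇒ Q = 0, so W_by = −ΔU = nCᵥ(T₁ − T₂).
Cᵥ = 5R/2 = 20.79 J/(mol·K).
W = (3.03)(20.79)(401 − 629) = -14359 J.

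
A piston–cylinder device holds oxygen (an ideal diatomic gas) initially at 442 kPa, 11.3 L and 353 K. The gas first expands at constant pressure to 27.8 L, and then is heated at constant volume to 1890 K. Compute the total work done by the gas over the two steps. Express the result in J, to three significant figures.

Step 1 (isobaric): W = PΔV = (442 kPa)(27.8 − 11.3 L) = 7293 J.
Step 2 (isochoric): W = 0 (constant volume).
W_total = 7293 + 0 = 7293 J.

W_total ≈ 7290 J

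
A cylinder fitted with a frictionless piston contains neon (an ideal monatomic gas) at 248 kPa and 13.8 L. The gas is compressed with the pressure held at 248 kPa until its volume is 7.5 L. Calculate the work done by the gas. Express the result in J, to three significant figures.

Isobaric: W = P ΔV.
W = (248 kPa)(7.5 − 13.8 L) = (248)(-6.3) = -1562 J.

W ≈ -1560 J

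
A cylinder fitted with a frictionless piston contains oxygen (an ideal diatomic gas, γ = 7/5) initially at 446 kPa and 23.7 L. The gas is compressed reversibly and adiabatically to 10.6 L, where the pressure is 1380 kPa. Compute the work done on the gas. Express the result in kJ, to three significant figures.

Adiabatic: W = (P₁V₁ − P₂V₂)/(γ − 1) with γ = 7/5.
P₁V₁ = 10570 J, P₂V₂ = 14628 J.
W = (10570 − 14628) / 0.4 = -10145 J.
Work on gas = −W_by = 10145 J.

W ≈ 10.1 kJ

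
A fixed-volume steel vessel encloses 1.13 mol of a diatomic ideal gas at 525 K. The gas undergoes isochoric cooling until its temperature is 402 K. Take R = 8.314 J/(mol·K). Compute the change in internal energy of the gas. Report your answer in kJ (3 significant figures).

ΔU ≈ -2.89 kJ

Constant volume ⇒ W = 0, so Q = ΔU = nCᵥΔT with Cᵥ = 5R/2 = 20.79 J/(mol·K).
ΔU = (1.13)(20.79)(402 − 525) = -2889 J.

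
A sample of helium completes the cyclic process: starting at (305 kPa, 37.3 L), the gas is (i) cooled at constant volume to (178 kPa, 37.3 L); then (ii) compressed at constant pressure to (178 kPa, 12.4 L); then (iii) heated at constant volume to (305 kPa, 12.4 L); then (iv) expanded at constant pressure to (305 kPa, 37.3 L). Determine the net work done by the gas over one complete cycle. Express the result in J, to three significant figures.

W_net ≈ 3160 J

Constant-volume legs do no work.
W(ii) = (178)(12.4 − 37.3) = -4432 J; W(iv) = (305)(37.3 − 12.4) = 7594 J.
W_net = -4432 + 7594 = 3162 J (the clockwise enclosed area).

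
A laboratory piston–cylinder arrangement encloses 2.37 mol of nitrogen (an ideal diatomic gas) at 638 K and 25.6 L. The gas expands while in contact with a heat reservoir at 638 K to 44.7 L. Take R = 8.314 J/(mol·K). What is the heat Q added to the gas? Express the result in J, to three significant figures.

Q ≈ 7010 J

Isothermal ⇒ ΔU = 0, so Q = W = nRT ln(V₂/V₁).
Q = (2.37)(8.314)(638) ln(44.7/25.6) = 12571 × 0.5574 = 7007 J.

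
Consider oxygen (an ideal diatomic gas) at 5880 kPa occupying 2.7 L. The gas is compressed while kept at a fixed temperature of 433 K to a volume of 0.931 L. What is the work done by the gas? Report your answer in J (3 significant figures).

W ≈ -16900 J

Isothermal: W = nRT ln(V₂/V₁) = P₁V₁ ln(V₂/V₁).
P₁V₁ = (5880 kPa)(2.7 L) = 15876 J.
W = 15876 × ln(0.931/2.7) = 15876 × -1.065
W_by_gas = -16904 J.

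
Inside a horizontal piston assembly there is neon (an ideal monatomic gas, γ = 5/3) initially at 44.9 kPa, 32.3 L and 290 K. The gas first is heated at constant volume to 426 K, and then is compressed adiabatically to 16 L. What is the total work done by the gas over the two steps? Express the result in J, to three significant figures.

W_total ≈ -1910 J

Step 1 (isochoric): W = 0 (constant volume).
After step 1: P = 65.96 kPa (V unchanged).
Step 2 (adiabatic): W = (P₁V₁ − P₂V₂)/(γ−1) = (2130 − 3403)/0.667 = -1909 J.
W_total = 0 − 1909 = -1909 J.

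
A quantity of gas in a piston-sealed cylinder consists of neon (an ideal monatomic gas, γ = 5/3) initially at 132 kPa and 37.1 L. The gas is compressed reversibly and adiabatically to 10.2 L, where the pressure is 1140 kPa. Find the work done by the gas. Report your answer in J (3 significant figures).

W ≈ -10100 J

Adiabatic: W = (P₁V₁ − P₂V₂)/(γ − 1) with γ = 5/3.
P₁V₁ = 4897 J, P₂V₂ = 11628 J.
W = (4897 − 11628) / 0.6667 = -10096 J.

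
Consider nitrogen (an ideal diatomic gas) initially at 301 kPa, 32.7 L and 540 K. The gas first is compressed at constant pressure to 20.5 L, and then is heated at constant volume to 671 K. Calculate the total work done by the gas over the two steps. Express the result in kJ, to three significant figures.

Step 1 (isobaric): W = PΔV = (301 kPa)(20.5 − 32.7 L) = -3672 J.
Step 2 (isochoric): W = 0 (constant volume).
W_total = -3672 + 0 = -3672 J.

W_total ≈ -3.67 kJ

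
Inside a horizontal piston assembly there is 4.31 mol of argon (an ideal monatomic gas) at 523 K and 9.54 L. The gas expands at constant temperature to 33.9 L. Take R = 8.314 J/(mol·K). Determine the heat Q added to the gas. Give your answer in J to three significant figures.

Q ≈ 23800 J

Isothermal ⇒ ΔU = 0, so Q = W = nRT ln(V₂/V₁).
Q = (4.31)(8.314)(523) ln(33.9/9.54) = 18741 × 1.268 = 23762 J.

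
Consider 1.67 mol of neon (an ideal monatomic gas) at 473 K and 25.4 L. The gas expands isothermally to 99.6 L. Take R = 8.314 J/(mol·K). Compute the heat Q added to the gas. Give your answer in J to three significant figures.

Q ≈ 8970 J

Isothermal ⇒ ΔU = 0, so Q = W = nRT ln(V₂/V₁).
Q = (1.67)(8.314)(473) ln(99.6/25.4) = 6567 × 1.366 = 8974 J.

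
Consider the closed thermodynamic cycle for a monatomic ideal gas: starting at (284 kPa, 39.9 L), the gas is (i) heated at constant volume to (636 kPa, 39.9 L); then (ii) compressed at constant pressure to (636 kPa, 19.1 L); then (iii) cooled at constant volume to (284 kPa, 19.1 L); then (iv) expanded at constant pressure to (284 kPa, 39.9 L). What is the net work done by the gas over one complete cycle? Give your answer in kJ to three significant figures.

W_net ≈ -7.32 kJ

Constant-volume legs do no work.
W(ii) = (636)(19.1 − 39.9) = -13229 J; W(iv) = (284)(39.9 − 19.1) = 5907 J.
W_net = -13229 + 5907 = -7322 J (the counter-clockwise enclosed area).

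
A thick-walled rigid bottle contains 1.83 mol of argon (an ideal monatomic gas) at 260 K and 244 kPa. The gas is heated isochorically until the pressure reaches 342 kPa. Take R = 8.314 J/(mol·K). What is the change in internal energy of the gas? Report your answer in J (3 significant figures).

Constant volume ⇒ W = 0, so Q = ΔU = nCᵥΔT with Cᵥ = 3R/2 = 12.47 J/(mol·K).
At constant V, T₂/T₁ = P₂/P₁ ⇒ ΔT = T₁(P₂/P₁ − 1) = 260·(342/244 − 1) = 104.4 K.
ΔU = (1.83)(12.47)(104.4) = 2383 J.

ΔU ≈ 2380 J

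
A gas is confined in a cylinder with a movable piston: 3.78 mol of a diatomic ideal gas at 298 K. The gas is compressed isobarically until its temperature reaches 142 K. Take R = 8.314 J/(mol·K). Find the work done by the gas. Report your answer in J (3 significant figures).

W ≈ -4900 J

Isobaric: W = P ΔV = nR ΔT.
W = (3.78)(8.314)(142 − 298) = -4903 J.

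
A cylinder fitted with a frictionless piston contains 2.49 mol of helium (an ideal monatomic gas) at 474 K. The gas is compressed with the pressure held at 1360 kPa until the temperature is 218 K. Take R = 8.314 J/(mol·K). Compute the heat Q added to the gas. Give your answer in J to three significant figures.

Q ≈ -13200 J

Isobaric: W = nRΔT = (2.49)(8.314)(-256) = -5300 J.
ΔU = nCᵥΔT with Cᵥ = 3R/2: ΔU = (2.49)(12.47)(-256) = -7950 J.
Q = ΔU + W = -7950 − 5300 = -13249 J.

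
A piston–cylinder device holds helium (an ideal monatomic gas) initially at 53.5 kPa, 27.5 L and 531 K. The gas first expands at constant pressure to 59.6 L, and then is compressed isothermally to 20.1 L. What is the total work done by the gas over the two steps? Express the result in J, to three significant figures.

Step 1 (isobaric): W = PΔV = (53.5 kPa)(59.6 − 27.5 L) = 1717 J.
After step 1: P = 53.5 kPa, V = 59.6 L, T = 1151 K.
Step 2 (isothermal): W = P₁V₁ ln(V₂/V₁) = (3189) ln(20.1/59.6) = -3466 J.
W_total = 1717 − 3466 = -1748 J.

W_total ≈ -1750 J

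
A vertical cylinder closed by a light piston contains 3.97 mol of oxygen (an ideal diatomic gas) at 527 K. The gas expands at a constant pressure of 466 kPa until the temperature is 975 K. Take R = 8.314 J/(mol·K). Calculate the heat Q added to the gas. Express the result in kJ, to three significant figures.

Isobaric: W = nRΔT = (3.97)(8.314)(448) = 14787 J.
ΔU = nCᵥΔT with Cᵥ = 5R/2: ΔU = (3.97)(20.79)(448) = 36967 J.
Q = ΔU + W = 36967 + 14787 = 51754 J.

Q ≈ 51.8 kJ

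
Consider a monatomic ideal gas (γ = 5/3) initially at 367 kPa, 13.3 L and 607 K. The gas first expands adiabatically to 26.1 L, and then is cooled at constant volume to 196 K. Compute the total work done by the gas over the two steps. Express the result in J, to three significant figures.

W_total ≈ 2650 J

Step 1 (adiabatic): W = (P₁V₁ − P₂V₂)/(γ−1) = (4881 − 3114)/0.667 = 2651 J.
Step 2 (isochoric): W = 0 (constant volume).
W_total = 2651 + 0 = 2651 J.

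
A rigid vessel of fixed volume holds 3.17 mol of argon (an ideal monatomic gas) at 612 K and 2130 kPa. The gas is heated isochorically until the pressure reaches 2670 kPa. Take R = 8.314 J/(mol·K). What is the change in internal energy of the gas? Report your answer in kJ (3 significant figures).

ΔU ≈ 6.13 kJ

Constant volume ⇒ W = 0, so Q = ΔU = nCᵥΔT with Cᵥ = 3R/2 = 12.47 J/(mol·K).
At constant V, T₂/T₁ = P₂/P₁ ⇒ ΔT = T₁(P₂/P₁ − 1) = 612·(2670/2130 − 1) = 155.2 K.
ΔU = (3.17)(12.47)(155.2) = 6134 J.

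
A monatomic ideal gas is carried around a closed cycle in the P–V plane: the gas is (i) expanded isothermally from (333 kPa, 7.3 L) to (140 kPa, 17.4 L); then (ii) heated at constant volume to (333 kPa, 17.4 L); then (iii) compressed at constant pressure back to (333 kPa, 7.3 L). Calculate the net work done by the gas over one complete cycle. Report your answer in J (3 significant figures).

W_net ≈ -1250 J

Leg (i): W = PᵢVᵢ ln(V_f/Vᵢ) = (2431) ln(17.4/7.3) = 2111 J.
Leg (ii): W = 0.
Leg (iii): W = PΔV = (333)(7.3 − 17.4) = -3363 J.
W_net = 2111 − 3363 = -1252 J.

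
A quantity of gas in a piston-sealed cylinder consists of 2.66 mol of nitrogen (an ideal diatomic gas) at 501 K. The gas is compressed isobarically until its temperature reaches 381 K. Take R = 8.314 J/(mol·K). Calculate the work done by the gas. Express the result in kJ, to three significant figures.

Isobaric: W = P ΔV = nR ΔT.
W = (2.66)(8.314)(381 − 501) = -2654 J.

W ≈ -2.65 kJ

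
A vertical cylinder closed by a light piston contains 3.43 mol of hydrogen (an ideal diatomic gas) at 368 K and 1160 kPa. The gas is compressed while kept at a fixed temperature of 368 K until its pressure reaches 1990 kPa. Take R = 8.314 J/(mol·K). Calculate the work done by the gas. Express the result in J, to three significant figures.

Isothermal process: W = nRT ln(V₂/V₁) = nRT ln(P₁/P₂).
W = (3.43)(8.314)(368) × ln(1160/1990)
  = 10494 × ln(0.5829) = 10494 × -0.5397
W_by_gas = -5664 J.

W ≈ -5660 J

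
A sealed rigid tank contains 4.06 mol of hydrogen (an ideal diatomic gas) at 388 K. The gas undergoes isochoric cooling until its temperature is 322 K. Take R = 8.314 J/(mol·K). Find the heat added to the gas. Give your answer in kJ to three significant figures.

Q ≈ -5.57 kJ

Constant volume ⇒ W = 0, so Q = ΔU = nCᵥΔT with Cᵥ = 5R/2 = 20.79 J/(mol·K).
ΔU = (4.06)(20.79)(322 − 388) = -5570 J.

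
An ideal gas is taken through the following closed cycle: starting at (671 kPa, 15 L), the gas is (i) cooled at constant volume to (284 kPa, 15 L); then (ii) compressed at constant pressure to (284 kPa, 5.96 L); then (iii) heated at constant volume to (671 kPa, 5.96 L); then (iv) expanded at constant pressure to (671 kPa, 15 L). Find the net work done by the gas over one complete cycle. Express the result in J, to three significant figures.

Constant-volume legs do no work.
W(ii) = (284)(5.96 − 15) = -2567 J; W(iv) = (671)(15 − 5.96) = 6066 J.
W_net = -2567 + 6066 = 3498 J (the clockwise enclosed area).

W_net ≈ 3500 J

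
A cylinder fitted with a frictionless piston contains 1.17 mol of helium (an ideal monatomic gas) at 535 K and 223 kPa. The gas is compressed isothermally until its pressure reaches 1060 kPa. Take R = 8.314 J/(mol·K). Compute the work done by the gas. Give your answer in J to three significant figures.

W ≈ -8110 J

Isothermal process: W = nRT ln(V₂/V₁) = nRT ln(P₁/P₂).
W = (1.17)(8.314)(535) × ln(223/1060)
  = 5204 × ln(0.2104) = 5204 × -1.559
W_by_gas = -8112 J.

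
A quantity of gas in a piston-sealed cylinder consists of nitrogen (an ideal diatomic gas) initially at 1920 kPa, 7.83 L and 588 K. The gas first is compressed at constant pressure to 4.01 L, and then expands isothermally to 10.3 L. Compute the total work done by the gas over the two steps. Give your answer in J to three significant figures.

Step 1 (isobaric): W = PΔV = (1920 kPa)(4.01 − 7.83 L) = -7334 J.
After step 1: P = 1920 kPa, V = 4.01 L, T = 301.1 K.
Step 2 (isothermal): W = P₁V₁ ln(V₂/V₁) = (7699) ln(10.3/4.01) = 7263 J.
W_total = -7334 + 7263 = -71.34 J.

W_total ≈ -71.3 J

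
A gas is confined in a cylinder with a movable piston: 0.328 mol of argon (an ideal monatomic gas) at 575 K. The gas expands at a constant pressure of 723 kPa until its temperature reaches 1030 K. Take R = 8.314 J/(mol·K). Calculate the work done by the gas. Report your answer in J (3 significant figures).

W ≈ 1240 J

Isobaric: W = P ΔV = nR ΔT.
W = (0.328)(8.314)(1030 − 575) = 1241 J.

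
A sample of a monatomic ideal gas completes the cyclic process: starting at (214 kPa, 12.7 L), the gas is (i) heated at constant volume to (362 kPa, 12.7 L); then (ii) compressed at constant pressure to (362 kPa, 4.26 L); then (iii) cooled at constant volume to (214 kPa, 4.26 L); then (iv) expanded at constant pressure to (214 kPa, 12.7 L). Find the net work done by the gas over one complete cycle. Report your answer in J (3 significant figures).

Constant-volume legs do no work.
W(ii) = (362)(4.26 − 12.7) = -3055 J; W(iv) = (214)(12.7 − 4.26) = 1806 J.
W_net = -3055 + 1806 = -1249 J (the counter-clockwise enclosed area).

W_net ≈ -1250 J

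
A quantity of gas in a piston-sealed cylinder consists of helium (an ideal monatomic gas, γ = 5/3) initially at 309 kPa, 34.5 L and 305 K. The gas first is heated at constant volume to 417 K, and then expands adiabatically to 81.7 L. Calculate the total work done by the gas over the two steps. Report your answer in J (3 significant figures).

Step 1 (isochoric): W = 0 (constant volume).
After step 1: P = 422.5 kPa (V unchanged).
Step 2 (adiabatic): W = (P₁V₁ − P₂V₂)/(γ−1) = (14575 − 8204)/0.667 = 9557 J.
W_total = 0 + 9557 = 9557 J.

W_total ≈ 9560 J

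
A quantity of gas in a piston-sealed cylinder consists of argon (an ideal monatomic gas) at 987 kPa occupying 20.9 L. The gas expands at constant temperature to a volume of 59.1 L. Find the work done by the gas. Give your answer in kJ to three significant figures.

Isothermal: W = nRT ln(V₂/V₁) = P₁V₁ ln(V₂/V₁).
P₁V₁ = (987 kPa)(20.9 L) = 20628 J.
W = 20628 × ln(59.1/20.9) = 20628 × 1.039
W_by_gas = 21443 J.

W ≈ 21.4 kJ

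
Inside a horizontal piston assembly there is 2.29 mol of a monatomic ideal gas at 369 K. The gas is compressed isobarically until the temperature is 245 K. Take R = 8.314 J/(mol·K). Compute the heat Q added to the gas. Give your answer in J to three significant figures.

Isobaric: W = nRΔT = (2.29)(8.314)(-124) = -2361 J.
ΔU = nCᵥΔT with Cᵥ = 3R/2: ΔU = (2.29)(12.47)(-124) = -3541 J.
Q = ΔU + W = -3541 − 2361 = -5902 J.

Q ≈ -5900 J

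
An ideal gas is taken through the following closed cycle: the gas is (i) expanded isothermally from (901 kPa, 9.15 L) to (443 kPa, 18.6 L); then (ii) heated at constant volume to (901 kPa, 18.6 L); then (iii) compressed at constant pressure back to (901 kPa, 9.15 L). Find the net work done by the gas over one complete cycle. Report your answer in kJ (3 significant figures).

Leg (i): W = PᵢVᵢ ln(V_f/Vᵢ) = (8244) ln(18.6/9.15) = 5848 J.
Leg (ii): W = 0.
Leg (iii): W = PΔV = (901)(9.15 − 18.6) = -8514 J.
W_net = 5848 − 8514 = -2666 J.

W_net ≈ -2.67 kJ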